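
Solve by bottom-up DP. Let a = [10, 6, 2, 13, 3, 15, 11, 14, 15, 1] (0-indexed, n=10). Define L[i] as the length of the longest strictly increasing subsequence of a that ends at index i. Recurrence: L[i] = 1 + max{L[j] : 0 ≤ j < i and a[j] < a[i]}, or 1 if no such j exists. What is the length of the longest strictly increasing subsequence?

   i    0    1    2    3    4    5    6    7    8    9
a[i]   10    6    2   13    3   15   11   14   15    1
L[i]    1    1    1    2    2    3    3    4    5    1

5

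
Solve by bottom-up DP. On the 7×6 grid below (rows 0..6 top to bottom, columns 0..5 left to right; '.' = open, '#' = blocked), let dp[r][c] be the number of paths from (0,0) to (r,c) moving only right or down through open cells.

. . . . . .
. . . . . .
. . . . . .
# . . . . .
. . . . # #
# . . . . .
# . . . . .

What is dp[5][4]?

46

r\c   0   1   2   3   4   5
  0   1   1   1   1   1   1
  1   1   2   3   4   5   6
  2   1   3   6  10  15  21
  3   0   3   9  19  34  55
  4   0   3  12  31   0   0
  5   0   3  15  46  46  46
  6   0   3  18  64 110 156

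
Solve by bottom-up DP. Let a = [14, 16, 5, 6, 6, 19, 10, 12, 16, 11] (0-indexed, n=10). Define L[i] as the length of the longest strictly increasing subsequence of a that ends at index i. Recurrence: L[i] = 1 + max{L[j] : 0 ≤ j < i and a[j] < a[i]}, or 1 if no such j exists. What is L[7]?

4

   i    0    1    2    3    4    5    6    7    8    9
a[i]   14   16    5    6    6   19   10   12   16   11
L[i]    1    2    1    2    2    3    3    4    5    4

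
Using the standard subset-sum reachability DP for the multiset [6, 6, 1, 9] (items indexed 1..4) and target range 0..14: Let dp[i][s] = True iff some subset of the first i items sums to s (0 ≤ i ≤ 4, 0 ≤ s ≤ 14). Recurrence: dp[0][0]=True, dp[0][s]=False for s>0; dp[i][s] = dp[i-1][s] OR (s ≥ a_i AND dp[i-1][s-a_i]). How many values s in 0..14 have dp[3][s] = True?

i\s   0   1   2   3   4   5   6   7   8   9  10  11  12  13  14
  0   T   F   F   F   F   F   F   F   F   F   F   F   F   F   F
  1   T   F   F   F   F   F   T   F   F   F   F   F   F   F   F
  2   T   F   F   F   F   F   T   F   F   F   F   F   T   F   F
  3   T   T   F   F   F   F   T   T   F   F   F   F   T   T   F
  4   T   T   F   F   F   F   T   T   F   T   T   F   T   T   F

6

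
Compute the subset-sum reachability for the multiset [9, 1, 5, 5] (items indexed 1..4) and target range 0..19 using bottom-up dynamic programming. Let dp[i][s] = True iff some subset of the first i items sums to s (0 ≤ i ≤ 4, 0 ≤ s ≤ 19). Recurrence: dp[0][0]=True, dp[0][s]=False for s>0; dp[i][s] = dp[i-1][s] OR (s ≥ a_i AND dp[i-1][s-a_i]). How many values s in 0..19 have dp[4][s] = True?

i\s   0   1   2   3   4   5   6   7   8   9  10  11  12  13  14  15  16  17  18  19
  0   T   F   F   F   F   F   F   F   F   F   F   F   F   F   F   F   F   F   F   F
  1   T   F   F   F   F   F   F   F   F   T   F   F   F   F   F   F   F   F   F   F
  2   T   T   F   F   F   F   F   F   F   T   T   F   F   F   F   F   F   F   F   F
  3   T   T   F   F   F   T   T   F   F   T   T   F   F   F   T   T   F   F   F   F
  4   T   T   F   F   F   T   T   F   F   T   T   T   F   F   T   T   F   F   F   T

10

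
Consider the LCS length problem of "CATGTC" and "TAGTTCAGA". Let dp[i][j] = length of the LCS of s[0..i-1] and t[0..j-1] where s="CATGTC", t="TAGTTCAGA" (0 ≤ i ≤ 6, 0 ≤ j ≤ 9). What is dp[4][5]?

2

   ''  T  A  G  T  T  C  A  G  A
''  0  0  0  0  0  0  0  0  0  0
 C  0  0  0  0  0  0  1  1  1  1
 A  0  0  1  1  1  1  1  2  2  2
 T  0  1  1  1  2  2  2  2  2  2
 G  0  1  1  2  2  2  2  2  3  3
 T  0  1  1  2  3  3  3  3  3  3
 C  0  1  1  2  3  3  4  4  4  4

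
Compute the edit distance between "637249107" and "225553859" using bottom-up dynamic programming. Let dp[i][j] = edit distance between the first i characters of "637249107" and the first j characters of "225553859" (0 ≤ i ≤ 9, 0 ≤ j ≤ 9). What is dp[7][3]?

6

   ''  2  2  5  5  5  3  8  5  9
''  0  1  2  3  4  5  6  7  8  9
 6  1  1  2  3  4  5  6  7  8  9
 3  2  2  2  3  4  5  5  6  7  8
 7  3  3  3  3  4  5  6  6  7  8
 2  4  3  3  4  4  5  6  7  7  8
 4  5  4  4  4  5  5  6  7  8  8
 9  6  5  5  5  5  6  6  7  8  8
 1  7  6  6  6  6  6  7  7  8  9
 0  8  7  7  7  7  7  7  8  8  9
 7  9  8  8  8  8  8  8  8  9  9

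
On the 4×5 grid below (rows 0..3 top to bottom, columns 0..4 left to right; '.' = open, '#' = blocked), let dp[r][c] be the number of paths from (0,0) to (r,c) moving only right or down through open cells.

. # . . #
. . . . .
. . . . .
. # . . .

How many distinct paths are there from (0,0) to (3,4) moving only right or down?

r\c   0   1   2   3   4
  0   1   0   0   0   0
  1   1   1   1   1   1
  2   1   2   3   4   5
  3   1   0   3   7  12

12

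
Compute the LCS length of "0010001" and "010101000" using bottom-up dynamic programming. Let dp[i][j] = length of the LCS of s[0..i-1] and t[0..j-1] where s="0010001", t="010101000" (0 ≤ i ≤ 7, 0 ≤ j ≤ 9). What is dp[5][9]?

   ''  0  1  0  1  0  1  0  0  0
''  0  0  0  0  0  0  0  0  0  0
 0  0  1  1  1  1  1  1  1  1  1
 0  0  1  1  2  2  2  2  2  2  2
 1  0  1  2  2  3  3  3  3  3  3
 0  0  1  2  3  3  4  4  4  4  4
 0  0  1  2  3  3  4  4  5  5  5
 0  0  1  2  3  3  4  4  5  6  6
 1  0  1  2  3  4  4  5  5  6  6

5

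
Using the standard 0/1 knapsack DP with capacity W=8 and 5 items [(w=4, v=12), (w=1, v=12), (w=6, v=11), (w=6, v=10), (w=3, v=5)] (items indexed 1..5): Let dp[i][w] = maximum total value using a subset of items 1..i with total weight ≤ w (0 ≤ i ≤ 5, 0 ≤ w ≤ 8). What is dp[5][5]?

24

i\w   0   1   2   3   4   5   6   7   8
  0   0   0   0   0   0   0   0   0   0
  1   0   0   0   0  12  12  12  12  12
  2   0  12  12  12  12  24  24  24  24
  3   0  12  12  12  12  24  24  24  24
  4   0  12  12  12  12  24  24  24  24
  5   0  12  12  12  17  24  24  24  29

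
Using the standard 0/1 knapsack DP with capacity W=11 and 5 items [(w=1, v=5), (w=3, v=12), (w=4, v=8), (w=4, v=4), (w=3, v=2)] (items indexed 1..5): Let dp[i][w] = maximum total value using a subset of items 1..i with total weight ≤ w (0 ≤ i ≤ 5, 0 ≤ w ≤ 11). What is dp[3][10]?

25

i\w   0   1   2   3   4   5   6   7   8   9  10  11
  0   0   0   0   0   0   0   0   0   0   0   0   0
  1   0   5   5   5   5   5   5   5   5   5   5   5
  2   0   5   5  12  17  17  17  17  17  17  17  17
  3   0   5   5  12  17  17  17  20  25  25  25  25
  4   0   5   5  12  17  17  17  20  25  25  25  25
  5   0   5   5  12  17  17  17  20  25  25  25  27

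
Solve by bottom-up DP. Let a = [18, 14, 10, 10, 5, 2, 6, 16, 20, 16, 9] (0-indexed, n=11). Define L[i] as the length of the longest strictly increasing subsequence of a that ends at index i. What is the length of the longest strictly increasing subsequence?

4

   i    0    1    2    3    4    5    6    7    8    9   10
a[i]   18   14   10   10    5    2    6   16   20   16    9
L[i]    1    1    1    1    1    1    2    3    4    3    3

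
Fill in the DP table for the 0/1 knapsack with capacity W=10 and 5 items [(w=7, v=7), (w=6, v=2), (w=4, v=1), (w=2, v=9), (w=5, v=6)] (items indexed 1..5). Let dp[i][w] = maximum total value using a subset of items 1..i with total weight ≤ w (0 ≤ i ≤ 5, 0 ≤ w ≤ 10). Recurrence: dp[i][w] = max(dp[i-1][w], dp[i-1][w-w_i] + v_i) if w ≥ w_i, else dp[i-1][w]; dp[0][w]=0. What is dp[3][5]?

i\w   0   1   2   3   4   5   6   7   8   9  10
  0   0   0   0   0   0   0   0   0   0   0   0
  1   0   0   0   0   0   0   0   7   7   7   7
  2   0   0   0   0   0   0   2   7   7   7   7
  3   0   0   0   0   1   1   2   7   7   7   7
  4   0   0   9   9   9   9  10  10  11  16  16
  5   0   0   9   9   9   9  10  15  15  16  16

1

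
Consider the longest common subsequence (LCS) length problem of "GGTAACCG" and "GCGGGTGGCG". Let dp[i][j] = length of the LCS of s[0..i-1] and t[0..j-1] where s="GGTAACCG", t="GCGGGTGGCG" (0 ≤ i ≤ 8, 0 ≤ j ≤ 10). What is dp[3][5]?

2

   ''  G  C  G  G  G  T  G  G  C  G
''  0  0  0  0  0  0  0  0  0  0  0
 G  0  1  1  1  1  1  1  1  1  1  1
 G  0  1  1  2  2  2  2  2  2  2  2
 T  0  1  1  2  2  2  3  3  3  3  3
 A  0  1  1  2  2  2  3  3  3  3  3
 A  0  1  1  2  2  2  3  3  3  3  3
 C  0  1  2  2  2  2  3  3  3  4  4
 C  0  1  2  2  2  2  3  3  3  4  4
 G  0  1  2  3  3  3  3  4  4  4  5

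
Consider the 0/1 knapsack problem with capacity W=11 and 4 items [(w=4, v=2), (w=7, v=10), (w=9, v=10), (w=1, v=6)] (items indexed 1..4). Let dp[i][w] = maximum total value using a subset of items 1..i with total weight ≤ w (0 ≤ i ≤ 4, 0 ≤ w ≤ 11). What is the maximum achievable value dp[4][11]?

i\w   0   1   2   3   4   5   6   7   8   9  10  11
  0   0   0   0   0   0   0   0   0   0   0   0   0
  1   0   0   0   0   2   2   2   2   2   2   2   2
  2   0   0   0   0   2   2   2  10  10  10  10  12
  3   0   0   0   0   2   2   2  10  10  10  10  12
  4   0   6   6   6   6   8   8  10  16  16  16  16

16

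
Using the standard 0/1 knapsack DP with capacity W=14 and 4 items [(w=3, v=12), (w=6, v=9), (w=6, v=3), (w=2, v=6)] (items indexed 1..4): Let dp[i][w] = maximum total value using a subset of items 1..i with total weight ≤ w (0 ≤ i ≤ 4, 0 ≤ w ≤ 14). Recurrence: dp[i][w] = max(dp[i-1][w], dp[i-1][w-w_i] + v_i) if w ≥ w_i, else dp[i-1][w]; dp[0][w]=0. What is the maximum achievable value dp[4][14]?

27

i\w   0   1   2   3   4   5   6   7   8   9  10  11  12  13  14
  0   0   0   0   0   0   0   0   0   0   0   0   0   0   0   0
  1   0   0   0  12  12  12  12  12  12  12  12  12  12  12  12
  2   0   0   0  12  12  12  12  12  12  21  21  21  21  21  21
  3   0   0   0  12  12  12  12  12  12  21  21  21  21  21  21
  4   0   0   6  12  12  18  18  18  18  21  21  27  27  27  27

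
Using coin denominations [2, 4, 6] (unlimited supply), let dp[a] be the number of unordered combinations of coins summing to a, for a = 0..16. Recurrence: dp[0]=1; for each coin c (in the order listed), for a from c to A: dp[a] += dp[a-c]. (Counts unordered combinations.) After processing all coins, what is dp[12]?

after  coin     0     1     2     3     4     5     6     7     8     9    10    11    12    13    14    15    16
          2     1     0     1     0     1     0     1     0     1     0     1     0     1     0     1     0     1
          4     1     0     1     0     2     0     2     0     3     0     3     0     4     0     4     0     5
          6     1     0     1     0     2     0     3     0     4     0     5     0     7     0     8     0    10

7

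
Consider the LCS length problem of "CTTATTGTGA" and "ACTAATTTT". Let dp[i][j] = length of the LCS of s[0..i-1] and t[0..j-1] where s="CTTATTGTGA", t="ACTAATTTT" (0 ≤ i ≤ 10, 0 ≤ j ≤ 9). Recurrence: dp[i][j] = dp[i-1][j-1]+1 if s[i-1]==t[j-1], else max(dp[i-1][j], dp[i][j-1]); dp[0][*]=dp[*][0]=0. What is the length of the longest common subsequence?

   ''  A  C  T  A  A  T  T  T  T
''  0  0  0  0  0  0  0  0  0  0
 C  0  0  1  1  1  1  1  1  1  1
 T  0  0  1  2  2  2  2  2  2  2
 T  0  0  1  2  2  2  3  3  3  3
 A  0  1  1  2  3  3  3  3  3  3
 T  0  1  1  2  3  3  4  4  4  4
 T  0  1  1  2  3  3  4  5  5  5
 G  0  1  1  2  3  3  4  5  5  5
 T  0  1  1  2  3  3  4  5  6  6
 G  0  1  1  2  3  3  4  5  6  6
 A  0  1  1  2  3  4  4  5  6  6

6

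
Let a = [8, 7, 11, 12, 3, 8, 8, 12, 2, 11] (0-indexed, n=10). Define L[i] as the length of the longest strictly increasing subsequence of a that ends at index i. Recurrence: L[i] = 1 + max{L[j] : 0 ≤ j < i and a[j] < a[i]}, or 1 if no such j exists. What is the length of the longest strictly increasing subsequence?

   i    0    1    2    3    4    5    6    7    8    9
a[i]    8    7   11   12    3    8    8   12    2   11
L[i]    1    1    2    3    1    2    2    3    1    3

3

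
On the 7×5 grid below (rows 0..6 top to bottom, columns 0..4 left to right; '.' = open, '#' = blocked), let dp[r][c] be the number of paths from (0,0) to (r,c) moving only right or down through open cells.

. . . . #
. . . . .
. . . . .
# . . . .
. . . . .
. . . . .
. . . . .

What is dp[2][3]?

10

r\c   0   1   2   3   4
  0   1   1   1   1   0
  1   1   2   3   4   4
  2   1   3   6  10  14
  3   0   3   9  19  33
  4   0   3  12  31  64
  5   0   3  15  46 110
  6   0   3  18  64 174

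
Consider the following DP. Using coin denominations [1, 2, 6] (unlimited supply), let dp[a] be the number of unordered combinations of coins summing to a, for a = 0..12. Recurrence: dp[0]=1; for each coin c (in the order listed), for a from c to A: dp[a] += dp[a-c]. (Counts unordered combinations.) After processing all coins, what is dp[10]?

9

after  coin     0     1     2     3     4     5     6     7     8     9    10    11    12
          1     1     1     1     1     1     1     1     1     1     1     1     1     1
          2     1     1     2     2     3     3     4     4     5     5     6     6     7
          6     1     1     2     2     3     3     5     5     7     7     9     9    12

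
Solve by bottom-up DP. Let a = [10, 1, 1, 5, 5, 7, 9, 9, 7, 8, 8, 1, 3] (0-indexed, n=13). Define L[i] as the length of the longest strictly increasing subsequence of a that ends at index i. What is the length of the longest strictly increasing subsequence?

   i    0    1    2    3    4    5    6    7    8    9   10   11   12
a[i]   10    1    1    5    5    7    9    9    7    8    8    1    3
L[i]    1    1    1    2    2    3    4    4    3    4    4    1    2

4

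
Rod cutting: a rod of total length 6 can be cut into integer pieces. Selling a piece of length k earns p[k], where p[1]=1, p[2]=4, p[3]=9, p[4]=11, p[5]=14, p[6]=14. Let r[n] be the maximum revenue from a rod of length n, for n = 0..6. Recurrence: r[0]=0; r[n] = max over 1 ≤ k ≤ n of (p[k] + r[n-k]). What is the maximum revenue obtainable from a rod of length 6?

18

   n    0    1    2    3    4    5    6
r[n]    0    1    4    9   11   14   18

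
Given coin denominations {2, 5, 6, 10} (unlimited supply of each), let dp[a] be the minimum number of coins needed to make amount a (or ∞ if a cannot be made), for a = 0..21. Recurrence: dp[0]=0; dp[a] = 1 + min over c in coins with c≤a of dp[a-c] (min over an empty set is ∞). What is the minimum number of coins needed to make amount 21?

3

 a  0  1  2  3  4  5  6  7  8  9 10 11 12 13 14 15 16 17 18 19 20 21
dp  0  -  1  -  2  1  1  2  2  3  1  2  2  3  3  2  2  3  3  4  2  3
(- denotes ∞ / unreachable)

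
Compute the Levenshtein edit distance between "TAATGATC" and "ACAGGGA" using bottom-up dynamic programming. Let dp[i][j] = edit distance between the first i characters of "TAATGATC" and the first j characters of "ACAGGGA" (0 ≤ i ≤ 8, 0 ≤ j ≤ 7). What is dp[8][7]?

   ''  A  C  A  G  G  G  A
''  0  1  2  3  4  5  6  7
 T  1  1  2  3  4  5  6  7
 A  2  1  2  2  3  4  5  6
 A  3  2  2  2  3  4  5  5
 T  4  3  3  3  3  4  5  6
 G  5  4  4  4  3  3  4  5
 A  6  5  5  4  4  4  4  4
 T  7  6  6  5  5  5  5  5
 C  8  7  6  6  6  6  6  6

6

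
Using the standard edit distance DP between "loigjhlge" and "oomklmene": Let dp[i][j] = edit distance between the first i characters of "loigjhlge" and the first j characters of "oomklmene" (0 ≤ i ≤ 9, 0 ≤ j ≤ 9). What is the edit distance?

7

   ''  o  o  m  k  l  m  e  n  e
''  0  1  2  3  4  5  6  7  8  9
 l  1  1  2  3  4  4  5  6  7  8
 o  2  1  1  2  3  4  5  6  7  8
 i  3  2  2  2  3  4  5  6  7  8
 g  4  3  3  3  3  4  5  6  7  8
 j  5  4  4  4  4  4  5  6  7  8
 h  6  5  5  5  5  5  5  6  7  8
 l  7  6  6  6  6  5  6  6  7  8
 g  8  7  7  7  7  6  6  7  7  8
 e  9  8  8  8  8  7  7  6  7  7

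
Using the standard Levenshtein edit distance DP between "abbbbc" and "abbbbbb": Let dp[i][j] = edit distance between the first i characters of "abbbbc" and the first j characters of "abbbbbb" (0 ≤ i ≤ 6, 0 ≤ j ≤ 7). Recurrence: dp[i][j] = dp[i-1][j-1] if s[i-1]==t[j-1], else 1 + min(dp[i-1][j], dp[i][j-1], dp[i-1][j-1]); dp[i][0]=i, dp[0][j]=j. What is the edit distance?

2

   ''  a  b  b  b  b  b  b
''  0  1  2  3  4  5  6  7
 a  1  0  1  2  3  4  5  6
 b  2  1  0  1  2  3  4  5
 b  3  2  1  0  1  2  3  4
 b  4  3  2  1  0  1  2  3
 b  5  4  3  2  1  0  1  2
 c  6  5  4  3  2  1  1  2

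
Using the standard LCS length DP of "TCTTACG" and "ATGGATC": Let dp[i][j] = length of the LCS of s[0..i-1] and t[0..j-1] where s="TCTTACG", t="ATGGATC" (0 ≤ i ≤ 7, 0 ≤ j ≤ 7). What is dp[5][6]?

2

   ''  A  T  G  G  A  T  C
''  0  0  0  0  0  0  0  0
 T  0  0  1  1  1  1  1  1
 C  0  0  1  1  1  1  1  2
 T  0  0  1  1  1  1  2  2
 T  0  0  1  1  1  1  2  2
 A  0  1  1  1  1  2  2  2
 C  0  1  1  1  1  2  2  3
 G  0  1  1  2  2  2  2  3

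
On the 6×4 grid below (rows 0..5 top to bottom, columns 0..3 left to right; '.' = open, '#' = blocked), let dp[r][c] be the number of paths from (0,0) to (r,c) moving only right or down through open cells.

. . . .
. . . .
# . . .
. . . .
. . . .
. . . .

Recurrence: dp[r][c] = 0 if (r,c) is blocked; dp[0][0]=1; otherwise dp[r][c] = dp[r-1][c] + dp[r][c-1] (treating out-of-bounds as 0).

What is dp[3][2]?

7

r\c   0   1   2   3
  0   1   1   1   1
  1   1   2   3   4
  2   0   2   5   9
  3   0   2   7  16
  4   0   2   9  25
  5   0   2  11  36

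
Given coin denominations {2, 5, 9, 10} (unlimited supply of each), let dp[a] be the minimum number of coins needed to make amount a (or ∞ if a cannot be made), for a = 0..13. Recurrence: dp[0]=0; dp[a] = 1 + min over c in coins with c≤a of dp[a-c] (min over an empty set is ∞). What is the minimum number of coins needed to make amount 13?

3

 a  0  1  2  3  4  5  6  7  8  9 10 11 12 13
dp  0  -  1  -  2  1  3  2  4  1  1  2  2  3
(- denotes ∞ / unreachable)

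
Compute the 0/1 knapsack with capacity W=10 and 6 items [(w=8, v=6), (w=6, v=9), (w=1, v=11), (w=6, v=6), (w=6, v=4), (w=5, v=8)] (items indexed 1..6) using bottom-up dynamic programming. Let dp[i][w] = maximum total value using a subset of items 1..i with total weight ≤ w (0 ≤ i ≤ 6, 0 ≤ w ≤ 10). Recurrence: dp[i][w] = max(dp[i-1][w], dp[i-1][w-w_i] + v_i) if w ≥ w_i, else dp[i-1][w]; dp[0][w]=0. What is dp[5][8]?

20

i\w   0   1   2   3   4   5   6   7   8   9  10
  0   0   0   0   0   0   0   0   0   0   0   0
  1   0   0   0   0   0   0   0   0   6   6   6
  2   0   0   0   0   0   0   9   9   9   9   9
  3   0  11  11  11  11  11  11  20  20  20  20
  4   0  11  11  11  11  11  11  20  20  20  20
  5   0  11  11  11  11  11  11  20  20  20  20
  6   0  11  11  11  11  11  19  20  20  20  20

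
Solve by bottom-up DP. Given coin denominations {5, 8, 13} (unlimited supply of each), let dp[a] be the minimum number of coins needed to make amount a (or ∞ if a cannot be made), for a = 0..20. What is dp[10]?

2

 a  0  1  2  3  4  5  6  7  8  9 10 11 12 13 14 15 16 17 18 19 20
dp  0  -  -  -  -  1  -  -  1  -  2  -  -  1  -  3  2  -  2  -  4
(- denotes ∞ / unreachable)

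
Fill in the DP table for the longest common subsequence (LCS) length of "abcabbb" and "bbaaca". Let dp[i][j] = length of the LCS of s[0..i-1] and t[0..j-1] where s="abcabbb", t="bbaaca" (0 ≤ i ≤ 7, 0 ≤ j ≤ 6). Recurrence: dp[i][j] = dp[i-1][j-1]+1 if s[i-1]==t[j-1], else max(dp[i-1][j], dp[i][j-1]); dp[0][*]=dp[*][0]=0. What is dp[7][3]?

   ''  b  b  a  a  c  a
''  0  0  0  0  0  0  0
 a  0  0  0  1  1  1  1
 b  0  1  1  1  1  1  1
 c  0  1  1  1  1  2  2
 a  0  1  1  2  2  2  3
 b  0  1  2  2  2  2  3
 b  0  1  2  2  2  2  3
 b  0  1  2  2  2  2  3

2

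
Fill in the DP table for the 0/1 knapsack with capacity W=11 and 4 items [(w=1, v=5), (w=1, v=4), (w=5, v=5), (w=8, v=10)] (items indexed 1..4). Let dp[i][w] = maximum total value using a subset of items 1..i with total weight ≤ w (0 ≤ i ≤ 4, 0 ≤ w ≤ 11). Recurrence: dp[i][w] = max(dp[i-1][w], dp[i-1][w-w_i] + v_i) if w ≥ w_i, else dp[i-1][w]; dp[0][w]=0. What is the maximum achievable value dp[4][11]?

19

i\w   0   1   2   3   4   5   6   7   8   9  10  11
  0   0   0   0   0   0   0   0   0   0   0   0   0
  1   0   5   5   5   5   5   5   5   5   5   5   5
  2   0   5   9   9   9   9   9   9   9   9   9   9
  3   0   5   9   9   9   9  10  14  14  14  14  14
  4   0   5   9   9   9   9  10  14  14  15  19  19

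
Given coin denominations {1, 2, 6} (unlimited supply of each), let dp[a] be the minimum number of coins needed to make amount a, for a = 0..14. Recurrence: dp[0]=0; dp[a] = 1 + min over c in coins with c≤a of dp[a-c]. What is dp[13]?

 a  0  1  2  3  4  5  6  7  8  9 10 11 12 13 14
dp  0  1  1  2  2  3  1  2  2  3  3  4  2  3  3

3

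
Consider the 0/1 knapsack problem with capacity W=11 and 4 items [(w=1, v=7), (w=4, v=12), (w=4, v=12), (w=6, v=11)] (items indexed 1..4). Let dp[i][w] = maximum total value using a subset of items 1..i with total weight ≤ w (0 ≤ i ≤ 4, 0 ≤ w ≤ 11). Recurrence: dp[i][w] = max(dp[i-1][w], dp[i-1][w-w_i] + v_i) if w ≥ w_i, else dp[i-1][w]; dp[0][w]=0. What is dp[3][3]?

7

i\w   0   1   2   3   4   5   6   7   8   9  10  11
  0   0   0   0   0   0   0   0   0   0   0   0   0
  1   0   7   7   7   7   7   7   7   7   7   7   7
  2   0   7   7   7  12  19  19  19  19  19  19  19
  3   0   7   7   7  12  19  19  19  24  31  31  31
  4   0   7   7   7  12  19  19  19  24  31  31  31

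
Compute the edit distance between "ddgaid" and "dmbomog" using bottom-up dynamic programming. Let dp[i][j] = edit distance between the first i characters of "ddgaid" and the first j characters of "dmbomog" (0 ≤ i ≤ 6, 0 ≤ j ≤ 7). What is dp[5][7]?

6

   ''  d  m  b  o  m  o  g
''  0  1  2  3  4  5  6  7
 d  1  0  1  2  3  4  5  6
 d  2  1  1  2  3  4  5  6
 g  3  2  2  2  3  4  5  5
 a  4  3  3  3  3  4  5  6
 i  5  4  4  4  4  4  5  6
 d  6  5  5  5  5  5  5  6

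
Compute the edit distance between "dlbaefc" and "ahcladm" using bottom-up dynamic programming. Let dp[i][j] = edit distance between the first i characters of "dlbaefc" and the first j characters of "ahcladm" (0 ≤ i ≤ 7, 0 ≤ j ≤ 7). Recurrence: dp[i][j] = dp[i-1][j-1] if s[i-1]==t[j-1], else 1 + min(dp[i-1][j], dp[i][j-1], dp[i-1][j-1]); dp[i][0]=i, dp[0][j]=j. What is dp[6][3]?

   ''  a  h  c  l  a  d  m
''  0  1  2  3  4  5  6  7
 d  1  1  2  3  4  5  5  6
 l  2  2  2  3  3  4  5  6
 b  3  3  3  3  4  4  5  6
 a  4  3  4  4  4  4  5  6
 e  5  4  4  5  5  5  5  6
 f  6  5  5  5  6  6  6  6
 c  7  6  6  5  6  7  7  7

5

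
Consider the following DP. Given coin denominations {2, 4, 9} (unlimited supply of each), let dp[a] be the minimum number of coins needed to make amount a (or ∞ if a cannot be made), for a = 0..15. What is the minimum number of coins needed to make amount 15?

3

 a  0  1  2  3  4  5  6  7  8  9 10 11 12 13 14 15
dp  0  -  1  -  1  -  2  -  2  1  3  2  3  2  4  3
(- denotes ∞ / unreachable)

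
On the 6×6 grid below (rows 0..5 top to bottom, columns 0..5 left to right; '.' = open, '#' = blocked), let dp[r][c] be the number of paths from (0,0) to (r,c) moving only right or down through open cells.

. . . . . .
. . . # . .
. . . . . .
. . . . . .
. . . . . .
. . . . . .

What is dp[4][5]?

r\c   0   1   2   3   4   5
  0   1   1   1   1   1   1
  1   1   2   3   0   1   2
  2   1   3   6   6   7   9
  3   1   4  10  16  23  32
  4   1   5  15  31  54  86
  5   1   6  21  52 106 192

86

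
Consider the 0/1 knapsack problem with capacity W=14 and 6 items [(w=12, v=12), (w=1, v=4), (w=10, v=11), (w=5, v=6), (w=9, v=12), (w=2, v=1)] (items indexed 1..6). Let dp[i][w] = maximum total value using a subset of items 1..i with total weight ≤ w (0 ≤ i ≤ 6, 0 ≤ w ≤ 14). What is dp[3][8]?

i\w   0   1   2   3   4   5   6   7   8   9  10  11  12  13  14
  0   0   0   0   0   0   0   0   0   0   0   0   0   0   0   0
  1   0   0   0   0   0   0   0   0   0   0   0   0  12  12  12
  2   0   4   4   4   4   4   4   4   4   4   4   4  12  16  16
  3   0   4   4   4   4   4   4   4   4   4  11  15  15  16  16
  4   0   4   4   4   4   6  10  10  10  10  11  15  15  16  16
  5   0   4   4   4   4   6  10  10  10  12  16  16  16  16  18
  6   0   4   4   5   5   6  10  10  11  12  16  16  17  17  18

4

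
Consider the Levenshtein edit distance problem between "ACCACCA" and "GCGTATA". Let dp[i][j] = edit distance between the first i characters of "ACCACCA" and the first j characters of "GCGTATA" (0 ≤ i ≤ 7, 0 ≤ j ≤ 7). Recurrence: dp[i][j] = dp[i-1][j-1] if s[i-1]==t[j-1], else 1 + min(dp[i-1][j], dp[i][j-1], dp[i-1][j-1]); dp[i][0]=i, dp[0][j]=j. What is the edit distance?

   ''  G  C  G  T  A  T  A
''  0  1  2  3  4  5  6  7
 A  1  1  2  3  4  4  5  6
 C  2  2  1  2  3  4  5  6
 C  3  3  2  2  3  4  5  6
 A  4  4  3  3  3  3  4  5
 C  5  5  4  4  4  4  4  5
 C  6  6  5  5  5  5  5  5
 A  7  7  6  6  6  5  6  5

5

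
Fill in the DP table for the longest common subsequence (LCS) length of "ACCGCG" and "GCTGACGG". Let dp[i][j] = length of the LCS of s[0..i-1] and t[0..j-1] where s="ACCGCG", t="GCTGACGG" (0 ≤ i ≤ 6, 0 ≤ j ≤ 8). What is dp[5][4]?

   ''  G  C  T  G  A  C  G  G
''  0  0  0  0  0  0  0  0  0
 A  0  0  0  0  0  1  1  1  1
 C  0  0  1  1  1  1  2  2  2
 C  0  0  1  1  1  1  2  2  2
 G  0  1  1  1  2  2  2  3  3
 C  0  1  2  2  2  2  3  3  3
 G  0  1  2  2  3  3  3  4  4

2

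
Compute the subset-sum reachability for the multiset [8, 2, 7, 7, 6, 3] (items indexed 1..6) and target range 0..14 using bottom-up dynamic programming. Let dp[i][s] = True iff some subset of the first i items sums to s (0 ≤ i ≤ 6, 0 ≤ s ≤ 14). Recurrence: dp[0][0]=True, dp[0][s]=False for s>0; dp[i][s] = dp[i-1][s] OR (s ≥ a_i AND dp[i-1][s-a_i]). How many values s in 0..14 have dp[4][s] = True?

i\s   0   1   2   3   4   5   6   7   8   9  10  11  12  13  14
  0   T   F   F   F   F   F   F   F   F   F   F   F   F   F   F
  1   T   F   F   F   F   F   F   F   T   F   F   F   F   F   F
  2   T   F   T   F   F   F   F   F   T   F   T   F   F   F   F
  3   T   F   T   F   F   F   F   T   T   T   T   F   F   F   F
  4   T   F   T   F   F   F   F   T   T   T   T   F   F   F   T
  5   T   F   T   F   F   F   T   T   T   T   T   F   F   T   T
  6   T   F   T   T   F   T   T   T   T   T   T   T   T   T   T

7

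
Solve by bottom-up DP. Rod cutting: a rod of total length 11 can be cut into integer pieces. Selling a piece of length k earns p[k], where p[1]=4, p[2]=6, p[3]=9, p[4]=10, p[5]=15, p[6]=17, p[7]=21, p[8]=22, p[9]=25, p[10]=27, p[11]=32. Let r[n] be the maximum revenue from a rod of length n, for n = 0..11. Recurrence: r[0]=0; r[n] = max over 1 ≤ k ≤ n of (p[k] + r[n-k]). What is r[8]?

   n    0    1    2    3    4    5    6    7    8    9   10   11
r[n]    0    4    8   12   16   20   24   28   32   36   40   44

32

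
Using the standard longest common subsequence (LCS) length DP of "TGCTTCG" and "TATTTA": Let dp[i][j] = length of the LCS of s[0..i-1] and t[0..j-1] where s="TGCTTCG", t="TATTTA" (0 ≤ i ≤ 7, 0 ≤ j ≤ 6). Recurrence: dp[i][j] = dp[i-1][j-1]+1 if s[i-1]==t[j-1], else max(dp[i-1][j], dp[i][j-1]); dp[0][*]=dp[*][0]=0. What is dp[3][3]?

   ''  T  A  T  T  T  A
''  0  0  0  0  0  0  0
 T  0  1  1  1  1  1  1
 G  0  1  1  1  1  1  1
 C  0  1  1  1  1  1  1
 T  0  1  1  2  2  2  2
 T  0  1  1  2  3  3  3
 C  0  1  1  2  3  3  3
 G  0  1  1  2  3  3  3

1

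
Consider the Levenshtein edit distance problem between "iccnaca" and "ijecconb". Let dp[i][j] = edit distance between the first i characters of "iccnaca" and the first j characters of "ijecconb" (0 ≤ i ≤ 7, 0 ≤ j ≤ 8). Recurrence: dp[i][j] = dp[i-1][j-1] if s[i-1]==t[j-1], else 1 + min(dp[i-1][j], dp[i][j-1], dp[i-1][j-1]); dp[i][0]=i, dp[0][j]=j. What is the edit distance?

6

   ''  i  j  e  c  c  o  n  b
''  0  1  2  3  4  5  6  7  8
 i  1  0  1  2  3  4  5  6  7
 c  2  1  1  2  2  3  4  5  6
 c  3  2  2  2  2  2  3  4  5
 n  4  3  3  3  3  3  3  3  4
 a  5  4  4  4  4  4  4  4  4
 c  6  5  5  5  4  4  5  5  5
 a  7  6  6  6  5  5  5  6  6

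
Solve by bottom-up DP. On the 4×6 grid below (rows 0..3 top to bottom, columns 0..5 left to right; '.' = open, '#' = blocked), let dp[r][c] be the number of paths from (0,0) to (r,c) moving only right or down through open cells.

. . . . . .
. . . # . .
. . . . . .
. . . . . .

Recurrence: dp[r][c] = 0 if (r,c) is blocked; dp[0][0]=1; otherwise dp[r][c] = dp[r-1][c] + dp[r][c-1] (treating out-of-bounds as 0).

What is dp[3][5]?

32

r\c   0   1   2   3   4   5
  0   1   1   1   1   1   1
  1   1   2   3   0   1   2
  2   1   3   6   6   7   9
  3   1   4  10  16  23  32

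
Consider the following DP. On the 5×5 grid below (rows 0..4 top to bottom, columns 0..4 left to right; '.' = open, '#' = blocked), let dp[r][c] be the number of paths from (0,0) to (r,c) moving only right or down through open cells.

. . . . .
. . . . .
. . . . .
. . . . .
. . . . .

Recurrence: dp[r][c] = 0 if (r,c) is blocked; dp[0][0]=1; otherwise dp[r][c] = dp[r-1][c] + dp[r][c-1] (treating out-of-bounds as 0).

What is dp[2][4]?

15

r\c   0   1   2   3   4
  0   1   1   1   1   1
  1   1   2   3   4   5
  2   1   3   6  10  15
  3   1   4  10  20  35
  4   1   5  15  35  70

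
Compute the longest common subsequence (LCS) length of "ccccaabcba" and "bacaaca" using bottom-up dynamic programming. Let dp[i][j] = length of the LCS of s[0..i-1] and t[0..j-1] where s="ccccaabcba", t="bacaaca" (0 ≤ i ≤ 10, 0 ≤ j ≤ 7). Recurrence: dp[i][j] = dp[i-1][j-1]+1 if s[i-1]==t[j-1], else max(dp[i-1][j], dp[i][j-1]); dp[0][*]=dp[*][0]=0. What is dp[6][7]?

3

   ''  b  a  c  a  a  c  a
''  0  0  0  0  0  0  0  0
 c  0  0  0  1  1  1  1  1
 c  0  0  0  1  1  1  2  2
 c  0  0  0  1  1  1  2  2
 c  0  0  0  1  1  1  2  2
 a  0  0  1  1  2  2  2  3
 a  0  0  1  1  2  3  3  3
 b  0  1  1  1  2  3  3  3
 c  0  1  1  2  2  3  4  4
 b  0  1  1  2  2  3  4  4
 a  0  1  2  2  3  3  4  5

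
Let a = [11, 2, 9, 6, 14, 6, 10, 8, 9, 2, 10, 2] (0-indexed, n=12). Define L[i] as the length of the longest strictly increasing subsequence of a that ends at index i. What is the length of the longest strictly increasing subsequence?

5

   i    0    1    2    3    4    5    6    7    8    9   10   11
a[i]   11    2    9    6   14    6   10    8    9    2   10    2
L[i]    1    1    2    2    3    2    3    3    4    1    5    1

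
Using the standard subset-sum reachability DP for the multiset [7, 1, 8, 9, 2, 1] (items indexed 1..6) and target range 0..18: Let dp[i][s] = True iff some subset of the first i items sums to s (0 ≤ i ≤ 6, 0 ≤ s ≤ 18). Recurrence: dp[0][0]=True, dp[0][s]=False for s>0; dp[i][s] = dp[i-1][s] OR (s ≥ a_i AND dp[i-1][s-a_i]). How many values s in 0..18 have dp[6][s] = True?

16

i\s   0   1   2   3   4   5   6   7   8   9  10  11  12  13  14  15  16  17  18
  0   T   F   F   F   F   F   F   F   F   F   F   F   F   F   F   F   F   F   F
  1   T   F   F   F   F   F   F   T   F   F   F   F   F   F   F   F   F   F   F
  2   T   T   F   F   F   F   F   T   T   F   F   F   F   F   F   F   F   F   F
  3   T   T   F   F   F   F   F   T   T   T   F   F   F   F   F   T   T   F   F
  4   T   T   F   F   F   F   F   T   T   T   T   F   F   F   F   T   T   T   T
  5   T   T   T   T   F   F   F   T   T   T   T   T   T   F   F   T   T   T   T
  6   T   T   T   T   T   F   F   T   T   T   T   T   T   T   F   T   T   T   T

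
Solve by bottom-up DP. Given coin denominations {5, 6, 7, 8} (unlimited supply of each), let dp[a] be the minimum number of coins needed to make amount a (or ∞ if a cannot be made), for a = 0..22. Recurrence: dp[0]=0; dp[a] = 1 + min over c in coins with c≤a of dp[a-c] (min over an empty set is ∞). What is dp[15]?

2

 a  0  1  2  3  4  5  6  7  8  9 10 11 12 13 14 15 16 17 18 19 20 21 22
dp  0  -  -  -  -  1  1  1  1  -  2  2  2  2  2  2  2  3  3  3  3  3  3
(- denotes ∞ / unreachable)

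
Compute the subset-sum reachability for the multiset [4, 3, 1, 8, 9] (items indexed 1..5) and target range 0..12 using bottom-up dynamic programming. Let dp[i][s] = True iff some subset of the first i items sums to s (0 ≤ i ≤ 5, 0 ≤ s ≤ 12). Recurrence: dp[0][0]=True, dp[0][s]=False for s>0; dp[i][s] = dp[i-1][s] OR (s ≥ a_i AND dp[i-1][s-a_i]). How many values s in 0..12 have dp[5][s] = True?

11

i\s   0   1   2   3   4   5   6   7   8   9  10  11  12
  0   T   F   F   F   F   F   F   F   F   F   F   F   F
  1   T   F   F   F   T   F   F   F   F   F   F   F   F
  2   T   F   F   T   T   F   F   T   F   F   F   F   F
  3   T   T   F   T   T   T   F   T   T   F   F   F   F
  4   T   T   F   T   T   T   F   T   T   T   F   T   T
  5   T   T   F   T   T   T   F   T   T   T   T   T   T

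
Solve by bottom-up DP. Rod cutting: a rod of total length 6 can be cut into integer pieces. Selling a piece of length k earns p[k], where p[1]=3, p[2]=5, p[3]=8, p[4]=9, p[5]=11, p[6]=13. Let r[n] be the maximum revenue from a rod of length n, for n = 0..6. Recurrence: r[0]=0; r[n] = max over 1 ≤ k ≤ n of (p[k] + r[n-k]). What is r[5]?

15

   n    0    1    2    3    4    5    6
r[n]    0    3    6    9   12   15   18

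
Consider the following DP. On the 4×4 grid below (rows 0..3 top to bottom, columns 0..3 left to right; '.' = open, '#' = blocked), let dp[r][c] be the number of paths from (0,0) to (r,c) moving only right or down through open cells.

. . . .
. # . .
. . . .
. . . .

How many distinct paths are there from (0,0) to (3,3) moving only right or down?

8

r\c   0   1   2   3
  0   1   1   1   1
  1   1   0   1   2
  2   1   1   2   4
  3   1   2   4   8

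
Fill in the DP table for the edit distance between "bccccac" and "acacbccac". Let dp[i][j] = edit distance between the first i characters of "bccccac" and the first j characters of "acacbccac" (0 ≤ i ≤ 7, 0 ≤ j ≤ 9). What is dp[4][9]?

   ''  a  c  a  c  b  c  c  a  c
''  0  1  2  3  4  5  6  7  8  9
 b  1  1  2  3  4  4  5  6  7  8
 c  2  2  1  2  3  4  4  5  6  7
 c  3  3  2  2  2  3  4  4  5  6
 c  4  4  3  3  2  3  3  4  5  5
 c  5  5  4  4  3  3  3  3  4  5
 a  6  5  5  4  4  4  4  4  3  4
 c  7  6  5  5  4  5  4  4  4  3

5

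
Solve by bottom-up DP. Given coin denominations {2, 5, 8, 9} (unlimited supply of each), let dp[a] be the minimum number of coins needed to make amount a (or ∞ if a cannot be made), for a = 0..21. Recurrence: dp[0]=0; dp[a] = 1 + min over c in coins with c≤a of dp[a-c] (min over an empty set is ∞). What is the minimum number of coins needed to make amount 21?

3

 a  0  1  2  3  4  5  6  7  8  9 10 11 12 13 14 15 16 17 18 19 20 21
dp  0  -  1  -  2  1  3  2  1  1  2  2  3  2  2  3  2  2  2  3  3  3
(- denotes ∞ / unreachable)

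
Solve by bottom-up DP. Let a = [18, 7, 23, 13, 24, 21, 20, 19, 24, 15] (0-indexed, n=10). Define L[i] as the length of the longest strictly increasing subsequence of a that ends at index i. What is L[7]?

   i    0    1    2    3    4    5    6    7    8    9
a[i]   18    7   23   13   24   21   20   19   24   15
L[i]    1    1    2    2    3    3    3    3    4    3

3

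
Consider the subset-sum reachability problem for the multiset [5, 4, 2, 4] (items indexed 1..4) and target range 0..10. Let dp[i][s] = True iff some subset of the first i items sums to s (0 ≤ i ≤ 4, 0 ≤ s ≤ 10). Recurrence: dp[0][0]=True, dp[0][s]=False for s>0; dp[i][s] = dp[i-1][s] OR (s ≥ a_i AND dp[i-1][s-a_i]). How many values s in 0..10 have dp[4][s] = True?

i\s   0   1   2   3   4   5   6   7   8   9  10
  0   T   F   F   F   F   F   F   F   F   F   F
  1   T   F   F   F   F   T   F   F   F   F   F
  2   T   F   F   F   T   T   F   F   F   T   F
  3   T   F   T   F   T   T   T   T   F   T   F
  4   T   F   T   F   T   T   T   T   T   T   T

9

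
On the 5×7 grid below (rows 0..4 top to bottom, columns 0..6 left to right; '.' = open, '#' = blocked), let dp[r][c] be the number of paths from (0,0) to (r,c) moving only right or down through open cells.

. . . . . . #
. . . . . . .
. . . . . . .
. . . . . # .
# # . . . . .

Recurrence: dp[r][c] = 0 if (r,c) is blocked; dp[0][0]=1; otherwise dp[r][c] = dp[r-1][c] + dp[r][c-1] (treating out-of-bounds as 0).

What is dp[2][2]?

6

r\c   0   1   2   3   4   5   6
  0   1   1   1   1   1   1   0
  1   1   2   3   4   5   6   6
  2   1   3   6  10  15  21  27
  3   1   4  10  20  35   0  27
  4   0   0  10  30  65  65  92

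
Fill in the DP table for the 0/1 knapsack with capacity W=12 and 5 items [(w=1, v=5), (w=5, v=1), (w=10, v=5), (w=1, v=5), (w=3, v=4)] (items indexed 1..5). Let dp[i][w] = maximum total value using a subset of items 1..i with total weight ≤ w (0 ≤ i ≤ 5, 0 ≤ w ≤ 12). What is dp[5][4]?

i\w   0   1   2   3   4   5   6   7   8   9  10  11  12
  0   0   0   0   0   0   0   0   0   0   0   0   0   0
  1   0   5   5   5   5   5   5   5   5   5   5   5   5
  2   0   5   5   5   5   5   6   6   6   6   6   6   6
  3   0   5   5   5   5   5   6   6   6   6   6  10  10
  4   0   5  10  10  10  10  10  11  11  11  11  11  15
  5   0   5  10  10  10  14  14  14  14  14  15  15  15

10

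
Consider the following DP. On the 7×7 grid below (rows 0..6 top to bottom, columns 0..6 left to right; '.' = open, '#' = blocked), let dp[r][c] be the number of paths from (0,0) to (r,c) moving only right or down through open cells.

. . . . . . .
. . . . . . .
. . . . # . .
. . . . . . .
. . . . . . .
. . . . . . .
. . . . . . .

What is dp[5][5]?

r\c   0   1   2   3   4   5   6
  0   1   1   1   1   1   1   1
  1   1   2   3   4   5   6   7
  2   1   3   6  10   0   6  13
  3   1   4  10  20  20  26  39
  4   1   5  15  35  55  81 120
  5   1   6  21  56 111 192 312
  6   1   7  28  84 195 387 699

192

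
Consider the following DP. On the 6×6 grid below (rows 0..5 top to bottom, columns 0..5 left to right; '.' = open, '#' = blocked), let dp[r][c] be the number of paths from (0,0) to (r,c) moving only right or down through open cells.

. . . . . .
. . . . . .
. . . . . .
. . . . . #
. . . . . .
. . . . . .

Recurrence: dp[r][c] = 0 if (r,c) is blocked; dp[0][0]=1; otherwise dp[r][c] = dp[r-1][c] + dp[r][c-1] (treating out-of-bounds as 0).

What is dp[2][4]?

15

r\c   0   1   2   3   4   5
  0   1   1   1   1   1   1
  1   1   2   3   4   5   6
  2   1   3   6  10  15  21
  3   1   4  10  20  35   0
  4   1   5  15  35  70  70
  5   1   6  21  56 126 196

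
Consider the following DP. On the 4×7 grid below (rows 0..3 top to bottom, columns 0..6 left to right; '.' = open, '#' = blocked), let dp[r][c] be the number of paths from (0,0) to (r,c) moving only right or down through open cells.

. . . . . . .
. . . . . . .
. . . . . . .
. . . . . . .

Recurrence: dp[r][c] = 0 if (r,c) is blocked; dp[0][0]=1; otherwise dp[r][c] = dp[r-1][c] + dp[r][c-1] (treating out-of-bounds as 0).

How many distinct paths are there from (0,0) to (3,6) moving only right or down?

r\c   0   1   2   3   4   5   6
  0   1   1   1   1   1   1   1
  1   1   2   3   4   5   6   7
  2   1   3   6  10  15  21  28
  3   1   4  10  20  35  56  84

84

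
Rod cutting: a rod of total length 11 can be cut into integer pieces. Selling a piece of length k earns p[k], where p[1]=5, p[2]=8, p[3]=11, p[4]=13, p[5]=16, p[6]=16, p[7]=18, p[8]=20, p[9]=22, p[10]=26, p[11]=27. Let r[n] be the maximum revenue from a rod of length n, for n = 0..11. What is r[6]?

30

   n    0    1    2    3    4    5    6    7    8    9   10   11
r[n]    0    5   10   15   20   25   30   35   40   45   50   55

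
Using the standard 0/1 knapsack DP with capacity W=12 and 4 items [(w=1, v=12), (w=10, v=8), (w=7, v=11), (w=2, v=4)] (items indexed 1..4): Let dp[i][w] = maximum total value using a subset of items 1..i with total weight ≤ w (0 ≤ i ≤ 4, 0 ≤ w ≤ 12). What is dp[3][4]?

i\w   0   1   2   3   4   5   6   7   8   9  10  11  12
  0   0   0   0   0   0   0   0   0   0   0   0   0   0
  1   0  12  12  12  12  12  12  12  12  12  12  12  12
  2   0  12  12  12  12  12  12  12  12  12  12  20  20
  3   0  12  12  12  12  12  12  12  23  23  23  23  23
  4   0  12  12  16  16  16  16  16  23  23  27  27  27

12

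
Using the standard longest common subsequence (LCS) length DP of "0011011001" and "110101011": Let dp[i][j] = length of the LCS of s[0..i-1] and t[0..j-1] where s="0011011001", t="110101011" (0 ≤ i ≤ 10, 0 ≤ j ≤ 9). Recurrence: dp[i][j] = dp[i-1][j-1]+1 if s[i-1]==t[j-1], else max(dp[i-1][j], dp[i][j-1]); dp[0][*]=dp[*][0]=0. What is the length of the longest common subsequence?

7

   ''  1  1  0  1  0  1  0  1  1
''  0  0  0  0  0  0  0  0  0  0
 0  0  0  0  1  1  1  1  1  1  1
 0  0  0  0  1  1  2  2  2  2  2
 1  0  1  1  1  2  2  3  3  3  3
 1  0  1  2  2  2  2  3  3  4  4
 0  0  1  2  3  3  3  3  4  4  4
 1  0  1  2  3  4  4  4  4  5  5
 1  0  1  2  3  4  4  5  5  5  6
 0  0  1  2  3  4  5  5  6  6  6
 0  0  1  2  3  4  5  5  6  6  6
 1  0  1  2  3  4  5  6  6  7  7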